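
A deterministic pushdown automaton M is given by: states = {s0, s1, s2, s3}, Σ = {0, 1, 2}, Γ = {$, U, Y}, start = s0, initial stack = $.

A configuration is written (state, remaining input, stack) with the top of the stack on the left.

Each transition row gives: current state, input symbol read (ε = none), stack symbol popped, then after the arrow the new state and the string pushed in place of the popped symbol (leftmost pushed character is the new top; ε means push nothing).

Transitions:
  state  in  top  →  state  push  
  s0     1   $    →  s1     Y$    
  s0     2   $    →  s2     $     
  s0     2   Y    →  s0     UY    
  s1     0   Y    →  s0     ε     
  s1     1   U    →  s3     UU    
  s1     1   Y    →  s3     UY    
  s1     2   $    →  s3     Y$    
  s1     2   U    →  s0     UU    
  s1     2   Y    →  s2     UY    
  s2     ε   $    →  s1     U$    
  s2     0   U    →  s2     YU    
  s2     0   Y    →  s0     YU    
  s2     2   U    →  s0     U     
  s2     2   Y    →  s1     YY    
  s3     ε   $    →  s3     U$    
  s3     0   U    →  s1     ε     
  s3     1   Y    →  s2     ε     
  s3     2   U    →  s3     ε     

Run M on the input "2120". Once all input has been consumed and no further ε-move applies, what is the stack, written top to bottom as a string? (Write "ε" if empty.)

(s0, 2120, $)
  read 2, top $: go to s2, push $ → (s2, 120, $)
  ε-move, top $: go to s1, push U$ → (s1, 120, U$)
  read 1, top U: go to s3, push UU → (s3, 20, UU$)
  read 2, top U: go to s3, push ε → (s3, 0, U$)
  read 0, top U: go to s1, push ε → (s1, ε, $)
All input consumed in state s1 with stack $.

$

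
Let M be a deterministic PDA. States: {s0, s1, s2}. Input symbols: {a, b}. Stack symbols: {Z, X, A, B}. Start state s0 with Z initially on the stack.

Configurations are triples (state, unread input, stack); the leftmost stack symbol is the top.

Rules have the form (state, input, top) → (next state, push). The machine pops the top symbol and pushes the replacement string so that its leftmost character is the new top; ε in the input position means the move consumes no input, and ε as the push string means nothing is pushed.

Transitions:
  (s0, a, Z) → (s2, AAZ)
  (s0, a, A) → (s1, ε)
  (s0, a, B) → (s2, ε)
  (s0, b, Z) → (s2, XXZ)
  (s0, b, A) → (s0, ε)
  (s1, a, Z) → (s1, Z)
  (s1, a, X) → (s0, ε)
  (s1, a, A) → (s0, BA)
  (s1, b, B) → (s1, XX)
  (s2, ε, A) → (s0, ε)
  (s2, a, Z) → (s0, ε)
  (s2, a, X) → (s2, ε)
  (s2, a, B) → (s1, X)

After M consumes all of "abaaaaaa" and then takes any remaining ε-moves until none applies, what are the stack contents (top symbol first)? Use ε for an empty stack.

Z

(s0, abaaaaaa, Z)
  read a, top Z: go to s2, push AAZ → (s2, baaaaaa, AAZ)
  ε-move, top A: go to s0, push ε → (s0, baaaaaa, AZ)
  read b, top A: go to s0, push ε → (s0, aaaaaa, Z)
  read a, top Z: go to s2, push AAZ → (s2, aaaaa, AAZ)
  ε-move, top A: go to s0, push ε → (s0, aaaaa, AZ)
  read a, top A: go to s1, push ε → (s1, aaaa, Z)
  read a, top Z: go to s1, push Z → (s1, aaa, Z)
  read a, top Z: go to s1, push Z → (s1, aa, Z)
  read a, top Z: go to s1, push Z → (s1, a, Z)
  read a, top Z: go to s1, push Z → (s1, ε, Z)
All input consumed in state s1 with stack Z.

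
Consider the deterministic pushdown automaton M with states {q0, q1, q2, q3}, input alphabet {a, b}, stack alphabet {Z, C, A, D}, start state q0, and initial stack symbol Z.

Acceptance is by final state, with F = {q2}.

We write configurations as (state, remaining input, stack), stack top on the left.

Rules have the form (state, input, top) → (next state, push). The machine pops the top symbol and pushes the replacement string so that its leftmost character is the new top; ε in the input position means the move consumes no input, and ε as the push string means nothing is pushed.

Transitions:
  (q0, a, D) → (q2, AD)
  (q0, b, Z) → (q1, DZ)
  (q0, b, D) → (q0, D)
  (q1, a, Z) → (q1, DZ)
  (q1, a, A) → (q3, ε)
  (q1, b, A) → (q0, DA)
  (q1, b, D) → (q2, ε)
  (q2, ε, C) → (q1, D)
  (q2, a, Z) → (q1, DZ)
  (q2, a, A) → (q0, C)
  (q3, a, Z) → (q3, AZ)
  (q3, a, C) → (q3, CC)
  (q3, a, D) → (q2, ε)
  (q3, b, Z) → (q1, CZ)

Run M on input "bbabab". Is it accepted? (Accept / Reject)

(q0, bbabab, Z)
  read b, top Z: go to q1, push DZ → (q1, babab, DZ)
  read b, top D: go to q2, push ε → (q2, abab, Z)
  read a, top Z: go to q1, push DZ → (q1, bab, DZ)
  read b, top D: go to q2, push ε → (q2, ab, Z)
  read a, top Z: go to q1, push DZ → (q1, b, DZ)
  read b, top D: go to q2, push ε → (q2, ε, Z)
All input consumed; state q2 ∈ F.

Accept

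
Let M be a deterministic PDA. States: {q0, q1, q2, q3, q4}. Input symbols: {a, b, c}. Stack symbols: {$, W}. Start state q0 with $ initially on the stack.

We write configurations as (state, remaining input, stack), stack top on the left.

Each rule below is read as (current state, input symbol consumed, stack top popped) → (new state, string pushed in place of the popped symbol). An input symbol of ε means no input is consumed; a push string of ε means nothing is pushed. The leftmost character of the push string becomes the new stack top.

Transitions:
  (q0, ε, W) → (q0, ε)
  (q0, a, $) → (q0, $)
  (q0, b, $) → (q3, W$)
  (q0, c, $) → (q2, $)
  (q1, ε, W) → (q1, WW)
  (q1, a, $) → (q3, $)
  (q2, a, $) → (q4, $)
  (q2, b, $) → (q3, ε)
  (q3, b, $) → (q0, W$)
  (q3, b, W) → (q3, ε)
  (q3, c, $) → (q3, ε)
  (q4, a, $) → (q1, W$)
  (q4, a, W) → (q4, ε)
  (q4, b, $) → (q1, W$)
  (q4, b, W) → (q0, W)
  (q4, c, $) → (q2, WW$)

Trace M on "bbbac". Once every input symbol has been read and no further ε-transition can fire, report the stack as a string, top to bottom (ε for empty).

$

(q0, bbbac, $) ⊢ (q3, bbac, W$) ⊢ (q3, bac, $) ⊢ (q0, ac, W$) ⊢ (q0, ac, $) ⊢ (q0, c, $) ⊢ (q2, ε, $)
All input consumed in state q2 with stack $.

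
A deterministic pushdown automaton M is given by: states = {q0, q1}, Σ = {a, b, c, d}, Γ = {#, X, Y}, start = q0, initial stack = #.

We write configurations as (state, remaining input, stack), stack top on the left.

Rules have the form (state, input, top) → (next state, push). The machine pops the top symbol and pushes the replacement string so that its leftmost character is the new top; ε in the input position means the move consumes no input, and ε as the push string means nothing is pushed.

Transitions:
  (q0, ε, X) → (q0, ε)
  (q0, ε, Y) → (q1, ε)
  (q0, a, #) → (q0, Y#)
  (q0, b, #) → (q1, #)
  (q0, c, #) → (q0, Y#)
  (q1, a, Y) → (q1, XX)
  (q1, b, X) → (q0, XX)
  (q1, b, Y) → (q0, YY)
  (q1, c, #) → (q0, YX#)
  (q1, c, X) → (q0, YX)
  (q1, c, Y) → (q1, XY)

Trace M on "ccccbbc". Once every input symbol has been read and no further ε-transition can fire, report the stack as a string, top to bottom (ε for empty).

(q0, ccccbbc, #) ⊢ (q0, cccbbc, Y#) ⊢ (q1, cccbbc, #) ⊢ (q0, ccbbc, YX#) ⊢ (q1, ccbbc, X#) ⊢ (q0, cbbc, YX#) ⊢ (q1, cbbc, X#) ⊢ (q0, bbc, YX#) ⊢ (q1, bbc, X#) ⊢ (q0, bc, XX#) ⊢ (q0, bc, X#) ⊢ (q0, bc, #) ⊢ (q1, c, #) ⊢ (q0, ε, YX#) ⊢ (q1, ε, X#)
All input consumed in state q1 with stack X#.

X#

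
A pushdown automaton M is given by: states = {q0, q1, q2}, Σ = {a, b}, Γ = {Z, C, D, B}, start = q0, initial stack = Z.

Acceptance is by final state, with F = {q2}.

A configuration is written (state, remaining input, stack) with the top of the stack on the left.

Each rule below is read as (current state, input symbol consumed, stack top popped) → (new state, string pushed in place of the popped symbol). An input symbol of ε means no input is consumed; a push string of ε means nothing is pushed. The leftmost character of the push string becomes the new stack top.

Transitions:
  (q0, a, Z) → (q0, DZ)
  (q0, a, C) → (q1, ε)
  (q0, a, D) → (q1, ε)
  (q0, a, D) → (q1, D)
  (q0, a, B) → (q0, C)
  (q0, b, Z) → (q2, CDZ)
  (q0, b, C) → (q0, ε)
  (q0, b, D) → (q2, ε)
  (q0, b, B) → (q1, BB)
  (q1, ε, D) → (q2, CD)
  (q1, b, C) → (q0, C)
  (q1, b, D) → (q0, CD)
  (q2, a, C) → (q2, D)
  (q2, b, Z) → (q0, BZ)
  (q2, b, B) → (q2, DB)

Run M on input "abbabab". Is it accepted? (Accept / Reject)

Accept

One accepting computation: (q0, abbabab, Z) ⊢ (q0, bbabab, DZ) ⊢ (q2, babab, Z) ⊢ (q0, abab, BZ) ⊢ (q0, bab, CZ) ⊢ (q0, ab, Z) ⊢ (q0, b, DZ) ⊢ (q2, ε, Z)
All input consumed and state q2 ∈ F.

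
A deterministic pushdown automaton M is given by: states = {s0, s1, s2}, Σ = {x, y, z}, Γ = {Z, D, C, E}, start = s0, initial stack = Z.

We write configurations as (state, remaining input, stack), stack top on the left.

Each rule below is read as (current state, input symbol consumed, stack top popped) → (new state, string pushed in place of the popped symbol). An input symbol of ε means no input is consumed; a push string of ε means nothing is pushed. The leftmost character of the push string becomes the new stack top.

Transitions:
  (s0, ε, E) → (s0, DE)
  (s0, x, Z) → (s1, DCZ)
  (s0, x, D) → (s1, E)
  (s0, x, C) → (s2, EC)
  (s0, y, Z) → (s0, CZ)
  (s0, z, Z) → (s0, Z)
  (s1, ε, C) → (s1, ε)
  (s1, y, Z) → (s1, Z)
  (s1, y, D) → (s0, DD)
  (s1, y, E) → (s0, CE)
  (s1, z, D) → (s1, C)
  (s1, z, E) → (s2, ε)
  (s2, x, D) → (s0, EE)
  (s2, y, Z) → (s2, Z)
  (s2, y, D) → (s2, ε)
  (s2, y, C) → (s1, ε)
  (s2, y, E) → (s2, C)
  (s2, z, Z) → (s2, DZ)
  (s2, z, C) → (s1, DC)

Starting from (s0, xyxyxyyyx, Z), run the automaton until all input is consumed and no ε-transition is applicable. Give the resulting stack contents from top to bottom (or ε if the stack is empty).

(s0, xyxyxyyyx, Z)
  read x, top Z: go to s1, push DCZ → (s1, yxyxyyyx, DCZ)
  read y, top D: go to s0, push DD → (s0, xyxyyyx, DDCZ)
  read x, top D: go to s1, push E → (s1, yxyyyx, EDCZ)
  read y, top E: go to s0, push CE → (s0, xyyyx, CEDCZ)
  read x, top C: go to s2, push EC → (s2, yyyx, ECEDCZ)
  read y, top E: go to s2, push C → (s2, yyx, CCEDCZ)
  read y, top C: go to s1, push ε → (s1, yx, CEDCZ)
  ε-move, top C: go to s1, push ε → (s1, yx, EDCZ)
  read y, top E: go to s0, push CE → (s0, x, CEDCZ)
  read x, top C: go to s2, push EC → (s2, ε, ECEDCZ)
All input consumed in state s2 with stack ECEDCZ.

ECEDCZ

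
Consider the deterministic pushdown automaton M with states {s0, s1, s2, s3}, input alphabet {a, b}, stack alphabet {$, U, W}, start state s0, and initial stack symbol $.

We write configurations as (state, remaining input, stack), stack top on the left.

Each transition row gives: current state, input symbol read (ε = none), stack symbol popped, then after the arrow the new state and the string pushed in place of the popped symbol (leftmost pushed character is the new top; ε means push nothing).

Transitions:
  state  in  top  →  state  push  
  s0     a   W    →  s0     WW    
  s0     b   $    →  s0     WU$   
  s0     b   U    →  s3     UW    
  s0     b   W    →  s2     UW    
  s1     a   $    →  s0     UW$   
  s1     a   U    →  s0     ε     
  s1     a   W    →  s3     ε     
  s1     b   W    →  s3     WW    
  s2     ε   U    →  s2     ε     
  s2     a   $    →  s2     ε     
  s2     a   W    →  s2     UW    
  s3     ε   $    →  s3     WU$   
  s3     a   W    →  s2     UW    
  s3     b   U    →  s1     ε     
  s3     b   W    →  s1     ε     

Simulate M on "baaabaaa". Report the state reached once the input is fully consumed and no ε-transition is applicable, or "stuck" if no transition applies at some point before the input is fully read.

s2

(s0, baaabaaa, $)
  read b, top $: go to s0, push WU$ → (s0, aaabaaa, WU$)
  read a, top W: go to s0, push WW → (s0, aabaaa, WWU$)
  read a, top W: go to s0, push WW → (s0, abaaa, WWWU$)
  read a, top W: go to s0, push WW → (s0, baaa, WWWWU$)
  read b, top W: go to s2, push UW → (s2, aaa, UWWWWU$)
  ε-move, top U: go to s2, push ε → (s2, aaa, WWWWU$)
  read a, top W: go to s2, push UW → (s2, aa, UWWWWU$)
  ε-move, top U: go to s2, push ε → (s2, aa, WWWWU$)
  read a, top W: go to s2, push UW → (s2, a, UWWWWU$)
  ε-move, top U: go to s2, push ε → (s2, a, WWWWU$)
  read a, top W: go to s2, push UW → (s2, ε, UWWWWU$)
  ε-move, top U: go to s2, push ε → (s2, ε, WWWWU$)
All input consumed; M is in state s2.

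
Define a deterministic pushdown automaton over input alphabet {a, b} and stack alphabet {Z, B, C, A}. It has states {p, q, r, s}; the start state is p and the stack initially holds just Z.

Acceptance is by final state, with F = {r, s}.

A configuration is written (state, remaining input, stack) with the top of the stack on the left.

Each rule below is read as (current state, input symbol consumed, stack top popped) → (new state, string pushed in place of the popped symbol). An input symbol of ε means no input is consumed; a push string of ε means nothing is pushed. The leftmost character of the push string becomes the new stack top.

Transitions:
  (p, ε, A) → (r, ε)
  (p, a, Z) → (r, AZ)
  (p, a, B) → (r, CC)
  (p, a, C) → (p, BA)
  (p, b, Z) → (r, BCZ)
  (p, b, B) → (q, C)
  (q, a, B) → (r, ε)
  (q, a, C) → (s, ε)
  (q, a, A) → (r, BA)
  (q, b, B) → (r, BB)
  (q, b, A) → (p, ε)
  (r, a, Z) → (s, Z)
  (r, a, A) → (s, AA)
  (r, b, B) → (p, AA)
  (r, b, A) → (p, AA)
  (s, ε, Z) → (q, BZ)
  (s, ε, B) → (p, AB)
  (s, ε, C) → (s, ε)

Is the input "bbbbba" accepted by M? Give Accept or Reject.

(p, bbbbba, Z)
  read b, top Z: go to r, push BCZ → (r, bbbba, BCZ)
  read b, top B: go to p, push AA → (p, bbba, AACZ)
  ε-move, top A: go to r, push ε → (r, bbba, ACZ)
  read b, top A: go to p, push AA → (p, bba, AACZ)
  ε-move, top A: go to r, push ε → (r, bba, ACZ)
  read b, top A: go to p, push AA → (p, ba, AACZ)
  ε-move, top A: go to r, push ε → (r, ba, ACZ)
  read b, top A: go to p, push AA → (p, a, AACZ)
  ε-move, top A: go to r, push ε → (r, a, ACZ)
  read a, top A: go to s, push AA → (s, ε, AACZ)
All input consumed; state s ∈ F.

Accept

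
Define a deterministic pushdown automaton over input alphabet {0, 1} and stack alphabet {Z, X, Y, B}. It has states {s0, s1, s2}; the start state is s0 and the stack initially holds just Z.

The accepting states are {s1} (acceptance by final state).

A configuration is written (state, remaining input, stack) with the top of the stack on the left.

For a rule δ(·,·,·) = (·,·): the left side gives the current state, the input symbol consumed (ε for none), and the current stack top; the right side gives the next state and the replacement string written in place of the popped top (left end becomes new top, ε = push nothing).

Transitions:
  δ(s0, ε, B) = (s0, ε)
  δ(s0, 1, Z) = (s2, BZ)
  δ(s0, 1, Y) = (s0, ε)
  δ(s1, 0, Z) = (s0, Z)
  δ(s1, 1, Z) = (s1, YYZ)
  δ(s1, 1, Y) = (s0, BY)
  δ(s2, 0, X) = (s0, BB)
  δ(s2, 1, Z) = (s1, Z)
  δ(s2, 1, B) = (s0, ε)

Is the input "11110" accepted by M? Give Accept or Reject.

Reject

(s0, 11110, Z)
  read 1, top Z: go to s2, push BZ → (s2, 1110, BZ)
  read 1, top B: go to s0, push ε → (s0, 110, Z)
  read 1, top Z: go to s2, push BZ → (s2, 10, BZ)
  read 1, top B: go to s0, push ε → (s0, 0, Z)
No transition applies at (s0, 0, Z); input not fully consumed.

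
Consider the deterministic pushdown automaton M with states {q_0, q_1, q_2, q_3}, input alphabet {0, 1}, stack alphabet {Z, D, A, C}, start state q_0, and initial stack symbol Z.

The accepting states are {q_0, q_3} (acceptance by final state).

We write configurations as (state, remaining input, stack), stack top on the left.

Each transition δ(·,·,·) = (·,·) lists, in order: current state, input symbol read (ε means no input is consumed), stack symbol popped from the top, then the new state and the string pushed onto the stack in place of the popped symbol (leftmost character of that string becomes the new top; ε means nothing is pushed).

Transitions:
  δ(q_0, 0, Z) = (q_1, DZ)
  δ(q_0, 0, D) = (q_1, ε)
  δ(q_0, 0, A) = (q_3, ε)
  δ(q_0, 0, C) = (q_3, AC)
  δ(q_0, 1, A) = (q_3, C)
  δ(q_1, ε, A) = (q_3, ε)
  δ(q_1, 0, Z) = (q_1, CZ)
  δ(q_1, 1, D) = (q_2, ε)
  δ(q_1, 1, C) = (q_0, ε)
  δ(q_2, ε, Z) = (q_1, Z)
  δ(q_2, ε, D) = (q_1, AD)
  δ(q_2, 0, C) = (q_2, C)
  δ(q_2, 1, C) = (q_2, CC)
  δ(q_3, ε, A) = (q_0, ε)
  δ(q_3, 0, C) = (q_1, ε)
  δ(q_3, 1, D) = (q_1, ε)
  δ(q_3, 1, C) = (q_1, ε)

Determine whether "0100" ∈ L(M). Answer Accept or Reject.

Reject

(q_0, 0100, Z) ⊢ (q_1, 100, DZ) ⊢ (q_2, 00, Z) ⊢ (q_1, 00, Z) ⊢ (q_1, 0, CZ)
No transition applies at (q_1, 0, CZ); input not fully consumed.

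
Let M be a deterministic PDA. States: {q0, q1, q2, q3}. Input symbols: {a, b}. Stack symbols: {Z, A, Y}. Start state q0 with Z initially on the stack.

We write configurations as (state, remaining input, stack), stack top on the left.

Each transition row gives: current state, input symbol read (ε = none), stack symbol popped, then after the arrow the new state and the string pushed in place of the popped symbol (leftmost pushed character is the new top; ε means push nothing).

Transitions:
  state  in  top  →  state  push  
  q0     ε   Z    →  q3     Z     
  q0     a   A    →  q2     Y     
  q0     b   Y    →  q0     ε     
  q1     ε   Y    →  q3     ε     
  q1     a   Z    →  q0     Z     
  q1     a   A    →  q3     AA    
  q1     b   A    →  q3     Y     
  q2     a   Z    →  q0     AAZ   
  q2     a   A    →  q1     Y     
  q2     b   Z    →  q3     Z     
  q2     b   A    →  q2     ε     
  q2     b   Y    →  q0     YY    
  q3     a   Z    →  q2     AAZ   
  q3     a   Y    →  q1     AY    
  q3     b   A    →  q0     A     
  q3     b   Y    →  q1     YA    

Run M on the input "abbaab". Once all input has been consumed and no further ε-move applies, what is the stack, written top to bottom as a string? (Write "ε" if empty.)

YYAZ

(q0, abbaab, Z)
  ε-move, top Z: go to q3, push Z → (q3, abbaab, Z)
  read a, top Z: go to q2, push AAZ → (q2, bbaab, AAZ)
  read b, top A: go to q2, push ε → (q2, baab, AZ)
  read b, top A: go to q2, push ε → (q2, aab, Z)
  read a, top Z: go to q0, push AAZ → (q0, ab, AAZ)
  read a, top A: go to q2, push Y → (q2, b, YAZ)
  read b, top Y: go to q0, push YY → (q0, ε, YYAZ)
All input consumed in state q0 with stack YYAZ.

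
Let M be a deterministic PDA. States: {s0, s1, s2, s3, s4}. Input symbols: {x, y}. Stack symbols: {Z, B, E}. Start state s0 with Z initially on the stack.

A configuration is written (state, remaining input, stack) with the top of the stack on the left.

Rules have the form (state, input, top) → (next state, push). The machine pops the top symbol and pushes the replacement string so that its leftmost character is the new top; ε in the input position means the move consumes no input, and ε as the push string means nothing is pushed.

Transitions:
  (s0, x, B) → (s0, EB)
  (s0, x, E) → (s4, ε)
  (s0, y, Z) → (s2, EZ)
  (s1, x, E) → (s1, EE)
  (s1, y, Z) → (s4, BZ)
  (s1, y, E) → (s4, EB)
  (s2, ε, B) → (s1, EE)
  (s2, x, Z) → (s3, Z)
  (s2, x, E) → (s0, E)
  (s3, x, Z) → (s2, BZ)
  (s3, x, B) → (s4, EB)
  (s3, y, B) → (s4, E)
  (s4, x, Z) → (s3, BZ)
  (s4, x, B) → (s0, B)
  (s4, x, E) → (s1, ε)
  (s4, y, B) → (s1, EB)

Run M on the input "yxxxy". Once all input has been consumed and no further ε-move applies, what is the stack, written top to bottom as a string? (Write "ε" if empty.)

EZ

(s0, yxxxy, Z)
  read y, top Z: go to s2, push EZ → (s2, xxxy, EZ)
  read x, top E: go to s0, push E → (s0, xxy, EZ)
  read x, top E: go to s4, push ε → (s4, xy, Z)
  read x, top Z: go to s3, push BZ → (s3, y, BZ)
  read y, top B: go to s4, push E → (s4, ε, EZ)
All input consumed in state s4 with stack EZ.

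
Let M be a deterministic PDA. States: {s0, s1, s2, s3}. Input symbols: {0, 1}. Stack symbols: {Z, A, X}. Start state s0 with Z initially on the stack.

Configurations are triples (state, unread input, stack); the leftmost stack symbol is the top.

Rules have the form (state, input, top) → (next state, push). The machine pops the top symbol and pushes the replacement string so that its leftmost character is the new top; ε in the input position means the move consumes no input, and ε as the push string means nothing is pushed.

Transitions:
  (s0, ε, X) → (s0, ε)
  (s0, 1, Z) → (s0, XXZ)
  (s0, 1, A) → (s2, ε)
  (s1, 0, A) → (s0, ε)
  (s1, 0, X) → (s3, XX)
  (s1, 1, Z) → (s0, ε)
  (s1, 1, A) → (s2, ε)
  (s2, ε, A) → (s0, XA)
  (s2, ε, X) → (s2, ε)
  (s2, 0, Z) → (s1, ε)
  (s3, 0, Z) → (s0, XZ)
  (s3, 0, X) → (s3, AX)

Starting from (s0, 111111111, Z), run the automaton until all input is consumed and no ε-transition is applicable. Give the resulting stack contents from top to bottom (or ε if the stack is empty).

(s0, 111111111, Z) ⊢ (s0, 11111111, XXZ) ⊢ (s0, 11111111, XZ) ⊢ (s0, 11111111, Z) ⊢ (s0, 1111111, XXZ) ⊢ (s0, 1111111, XZ) ⊢ (s0, 1111111, Z) ⊢ (s0, 111111, XXZ) ⊢ (s0, 111111, XZ) ⊢ (s0, 111111, Z) ⊢ (s0, 11111, XXZ) ⊢ (s0, 11111, XZ) ⊢ (s0, 11111, Z) ⊢ (s0, 1111, XXZ) ⊢ (s0, 1111, XZ) ⊢ (s0, 1111, Z) ⊢ (s0, 111, XXZ) ⊢ (s0, 111, XZ) ⊢ (s0, 111, Z) ⊢ (s0, 11, XXZ) ⊢ (s0, 11, XZ) ⊢ (s0, 11, Z) ⊢ (s0, 1, XXZ) ⊢ (s0, 1, XZ) ⊢ (s0, 1, Z) ⊢ (s0, ε, XXZ) ⊢ (s0, ε, XZ) ⊢ (s0, ε, Z)
All input consumed in state s0 with stack Z.

Z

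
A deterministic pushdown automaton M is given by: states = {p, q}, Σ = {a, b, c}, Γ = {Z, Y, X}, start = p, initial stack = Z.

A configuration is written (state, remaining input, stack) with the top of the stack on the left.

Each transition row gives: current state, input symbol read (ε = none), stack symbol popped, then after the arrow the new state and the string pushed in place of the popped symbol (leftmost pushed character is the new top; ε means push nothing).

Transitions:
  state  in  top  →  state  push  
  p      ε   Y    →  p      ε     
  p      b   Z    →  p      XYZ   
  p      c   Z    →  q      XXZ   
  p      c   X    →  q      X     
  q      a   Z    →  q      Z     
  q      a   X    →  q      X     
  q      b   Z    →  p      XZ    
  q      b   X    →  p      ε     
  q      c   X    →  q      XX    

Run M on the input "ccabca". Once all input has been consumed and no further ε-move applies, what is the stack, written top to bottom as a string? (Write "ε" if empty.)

(p, ccabca, Z)
  read c, top Z: go to q, push XXZ → (q, cabca, XXZ)
  read c, top X: go to q, push XX → (q, abca, XXXZ)
  read a, top X: go to q, push X → (q, bca, XXXZ)
  read b, top X: go to p, push ε → (p, ca, XXZ)
  read c, top X: go to q, push X → (q, a, XXZ)
  read a, top X: go to q, push X → (q, ε, XXZ)
All input consumed in state q with stack XXZ.

XXZ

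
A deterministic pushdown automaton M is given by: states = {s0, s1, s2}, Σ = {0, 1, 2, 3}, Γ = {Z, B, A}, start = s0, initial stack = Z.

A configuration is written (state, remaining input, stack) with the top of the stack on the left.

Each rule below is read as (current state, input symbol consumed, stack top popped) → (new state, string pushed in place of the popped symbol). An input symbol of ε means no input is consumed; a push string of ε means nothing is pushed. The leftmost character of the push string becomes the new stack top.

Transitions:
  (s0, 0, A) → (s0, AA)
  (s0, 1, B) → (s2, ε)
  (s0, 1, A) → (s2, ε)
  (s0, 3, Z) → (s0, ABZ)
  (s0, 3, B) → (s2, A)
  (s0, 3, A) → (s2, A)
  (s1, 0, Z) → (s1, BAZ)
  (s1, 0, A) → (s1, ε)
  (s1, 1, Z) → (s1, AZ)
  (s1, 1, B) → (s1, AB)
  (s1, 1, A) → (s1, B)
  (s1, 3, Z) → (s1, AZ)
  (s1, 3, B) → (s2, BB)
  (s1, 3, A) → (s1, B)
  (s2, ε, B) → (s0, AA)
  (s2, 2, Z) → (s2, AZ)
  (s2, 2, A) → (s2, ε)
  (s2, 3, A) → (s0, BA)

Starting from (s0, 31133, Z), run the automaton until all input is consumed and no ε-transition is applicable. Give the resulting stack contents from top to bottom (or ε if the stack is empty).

AAZ

(s0, 31133, Z) ⊢ (s0, 1133, ABZ) ⊢ (s2, 133, BZ) ⊢ (s0, 133, AAZ) ⊢ (s2, 33, AZ) ⊢ (s0, 3, BAZ) ⊢ (s2, ε, AAZ)
All input consumed in state s2 with stack AAZ.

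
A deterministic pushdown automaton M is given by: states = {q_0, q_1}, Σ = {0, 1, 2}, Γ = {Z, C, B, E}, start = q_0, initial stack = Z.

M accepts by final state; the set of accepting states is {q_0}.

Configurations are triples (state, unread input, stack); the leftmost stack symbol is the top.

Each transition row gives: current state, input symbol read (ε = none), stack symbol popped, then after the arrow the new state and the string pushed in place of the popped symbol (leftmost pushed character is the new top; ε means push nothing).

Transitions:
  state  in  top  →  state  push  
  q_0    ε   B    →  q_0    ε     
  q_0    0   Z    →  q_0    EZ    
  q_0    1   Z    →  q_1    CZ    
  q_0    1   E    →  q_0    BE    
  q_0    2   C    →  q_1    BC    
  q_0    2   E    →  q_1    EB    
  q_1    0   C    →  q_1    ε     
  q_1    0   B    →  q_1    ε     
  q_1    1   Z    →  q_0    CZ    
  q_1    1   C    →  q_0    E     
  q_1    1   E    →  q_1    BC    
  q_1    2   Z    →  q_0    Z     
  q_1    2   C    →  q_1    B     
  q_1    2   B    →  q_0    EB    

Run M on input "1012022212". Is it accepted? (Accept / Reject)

(q_0, 1012022212, Z) ⊢ (q_1, 012022212, CZ) ⊢ (q_1, 12022212, Z) ⊢ (q_0, 2022212, CZ) ⊢ (q_1, 022212, BCZ) ⊢ (q_1, 22212, CZ) ⊢ (q_1, 2212, BZ) ⊢ (q_0, 212, EBZ) ⊢ (q_1, 12, EBBZ) ⊢ (q_1, 2, BCBBZ) ⊢ (q_0, ε, EBCBBZ)
All input consumed; state q_0 ∈ F.

Accept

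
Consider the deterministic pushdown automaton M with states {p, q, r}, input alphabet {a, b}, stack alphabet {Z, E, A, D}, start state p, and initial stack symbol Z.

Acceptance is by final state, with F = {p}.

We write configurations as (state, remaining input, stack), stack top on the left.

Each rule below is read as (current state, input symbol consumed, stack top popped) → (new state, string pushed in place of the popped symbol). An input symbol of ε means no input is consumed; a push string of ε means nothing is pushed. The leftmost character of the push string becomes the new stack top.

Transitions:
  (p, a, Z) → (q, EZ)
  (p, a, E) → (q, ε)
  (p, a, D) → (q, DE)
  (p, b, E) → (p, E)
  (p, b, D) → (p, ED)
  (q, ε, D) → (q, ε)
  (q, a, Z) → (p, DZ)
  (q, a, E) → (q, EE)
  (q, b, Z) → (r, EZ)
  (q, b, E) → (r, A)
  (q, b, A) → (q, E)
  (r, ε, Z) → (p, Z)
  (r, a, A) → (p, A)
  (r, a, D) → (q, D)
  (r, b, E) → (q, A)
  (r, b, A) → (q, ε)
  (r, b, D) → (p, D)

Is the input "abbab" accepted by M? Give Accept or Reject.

(p, abbab, Z)
  read a, top Z: go to q, push EZ → (q, bbab, EZ)
  read b, top E: go to r, push A → (r, bab, AZ)
  read b, top A: go to q, push ε → (q, ab, Z)
  read a, top Z: go to p, push DZ → (p, b, DZ)
  read b, top D: go to p, push ED → (p, ε, EDZ)
All input consumed; state p ∈ F.

Accept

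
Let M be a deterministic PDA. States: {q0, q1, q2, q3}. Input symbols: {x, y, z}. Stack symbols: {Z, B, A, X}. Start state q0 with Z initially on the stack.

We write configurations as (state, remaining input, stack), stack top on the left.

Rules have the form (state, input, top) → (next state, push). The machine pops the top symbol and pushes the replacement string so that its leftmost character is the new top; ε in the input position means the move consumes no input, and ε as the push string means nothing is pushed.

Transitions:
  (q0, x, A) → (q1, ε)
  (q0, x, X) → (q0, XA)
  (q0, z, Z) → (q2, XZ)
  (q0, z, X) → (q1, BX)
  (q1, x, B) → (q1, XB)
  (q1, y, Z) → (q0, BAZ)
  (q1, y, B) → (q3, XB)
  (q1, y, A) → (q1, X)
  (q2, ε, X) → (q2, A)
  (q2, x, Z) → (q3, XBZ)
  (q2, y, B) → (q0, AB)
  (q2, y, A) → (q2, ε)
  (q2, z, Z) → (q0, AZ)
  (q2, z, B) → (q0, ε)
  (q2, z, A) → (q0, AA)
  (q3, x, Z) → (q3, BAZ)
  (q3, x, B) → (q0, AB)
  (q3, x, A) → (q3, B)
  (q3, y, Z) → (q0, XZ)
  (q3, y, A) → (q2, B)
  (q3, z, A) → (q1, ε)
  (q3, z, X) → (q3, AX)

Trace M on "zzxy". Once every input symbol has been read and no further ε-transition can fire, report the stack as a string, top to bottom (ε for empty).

XZ

(q0, zzxy, Z)
  read z, top Z: go to q2, push XZ → (q2, zxy, XZ)
  ε-move, top X: go to q2, push A → (q2, zxy, AZ)
  read z, top A: go to q0, push AA → (q0, xy, AAZ)
  read x, top A: go to q1, push ε → (q1, y, AZ)
  read y, top A: go to q1, push X → (q1, ε, XZ)
All input consumed in state q1 with stack XZ.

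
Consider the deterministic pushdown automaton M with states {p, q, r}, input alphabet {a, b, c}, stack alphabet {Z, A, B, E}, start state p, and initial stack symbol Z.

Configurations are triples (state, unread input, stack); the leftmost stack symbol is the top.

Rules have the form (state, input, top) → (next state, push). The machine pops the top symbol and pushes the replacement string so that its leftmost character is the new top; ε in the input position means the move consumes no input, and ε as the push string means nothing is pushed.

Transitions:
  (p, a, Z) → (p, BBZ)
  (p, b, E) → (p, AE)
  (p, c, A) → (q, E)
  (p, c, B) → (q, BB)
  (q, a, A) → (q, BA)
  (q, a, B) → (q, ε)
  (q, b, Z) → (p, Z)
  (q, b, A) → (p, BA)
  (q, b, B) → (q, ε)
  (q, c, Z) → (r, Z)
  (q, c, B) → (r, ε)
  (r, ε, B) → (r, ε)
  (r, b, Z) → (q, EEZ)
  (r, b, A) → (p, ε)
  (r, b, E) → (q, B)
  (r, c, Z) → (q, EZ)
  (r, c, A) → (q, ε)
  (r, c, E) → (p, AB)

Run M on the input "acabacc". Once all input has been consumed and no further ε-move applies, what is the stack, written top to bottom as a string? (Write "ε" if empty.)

EZ

(p, acabacc, Z)
  read a, top Z: go to p, push BBZ → (p, cabacc, BBZ)
  read c, top B: go to q, push BB → (q, abacc, BBBZ)
  read a, top B: go to q, push ε → (q, bacc, BBZ)
  read b, top B: go to q, push ε → (q, acc, BZ)
  read a, top B: go to q, push ε → (q, cc, Z)
  read c, top Z: go to r, push Z → (r, c, Z)
  read c, top Z: go to q, push EZ → (q, ε, EZ)
All input consumed in state q with stack EZ.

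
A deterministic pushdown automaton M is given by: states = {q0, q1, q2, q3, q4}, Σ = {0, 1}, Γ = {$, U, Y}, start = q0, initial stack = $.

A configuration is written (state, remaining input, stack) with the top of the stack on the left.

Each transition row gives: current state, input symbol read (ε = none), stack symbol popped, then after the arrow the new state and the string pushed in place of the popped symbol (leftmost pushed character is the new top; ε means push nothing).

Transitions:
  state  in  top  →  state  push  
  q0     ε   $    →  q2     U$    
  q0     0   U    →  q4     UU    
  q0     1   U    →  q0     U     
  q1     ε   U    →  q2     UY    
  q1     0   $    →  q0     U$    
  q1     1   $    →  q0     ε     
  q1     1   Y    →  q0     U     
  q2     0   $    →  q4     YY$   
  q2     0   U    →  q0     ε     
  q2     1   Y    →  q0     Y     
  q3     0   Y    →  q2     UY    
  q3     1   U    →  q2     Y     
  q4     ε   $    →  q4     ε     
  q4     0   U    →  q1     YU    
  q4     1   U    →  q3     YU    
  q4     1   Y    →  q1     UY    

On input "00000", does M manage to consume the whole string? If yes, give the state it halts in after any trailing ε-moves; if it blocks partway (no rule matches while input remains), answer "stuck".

(q0, 00000, $)
  ε-move, top $: go to q2, push U$ → (q2, 00000, U$)
  read 0, top U: go to q0, push ε → (q0, 0000, $)
  ε-move, top $: go to q2, push U$ → (q2, 0000, U$)
  read 0, top U: go to q0, push ε → (q0, 000, $)
  ε-move, top $: go to q2, push U$ → (q2, 000, U$)
  read 0, top U: go to q0, push ε → (q0, 00, $)
  ε-move, top $: go to q2, push U$ → (q2, 00, U$)
  read 0, top U: go to q0, push ε → (q0, 0, $)
  ε-move, top $: go to q2, push U$ → (q2, 0, U$)
  read 0, top U: go to q0, push ε → (q0, ε, $)
  ε-move, top $: go to q2, push U$ → (q2, ε, U$)
All input consumed; M is in state q2.

q2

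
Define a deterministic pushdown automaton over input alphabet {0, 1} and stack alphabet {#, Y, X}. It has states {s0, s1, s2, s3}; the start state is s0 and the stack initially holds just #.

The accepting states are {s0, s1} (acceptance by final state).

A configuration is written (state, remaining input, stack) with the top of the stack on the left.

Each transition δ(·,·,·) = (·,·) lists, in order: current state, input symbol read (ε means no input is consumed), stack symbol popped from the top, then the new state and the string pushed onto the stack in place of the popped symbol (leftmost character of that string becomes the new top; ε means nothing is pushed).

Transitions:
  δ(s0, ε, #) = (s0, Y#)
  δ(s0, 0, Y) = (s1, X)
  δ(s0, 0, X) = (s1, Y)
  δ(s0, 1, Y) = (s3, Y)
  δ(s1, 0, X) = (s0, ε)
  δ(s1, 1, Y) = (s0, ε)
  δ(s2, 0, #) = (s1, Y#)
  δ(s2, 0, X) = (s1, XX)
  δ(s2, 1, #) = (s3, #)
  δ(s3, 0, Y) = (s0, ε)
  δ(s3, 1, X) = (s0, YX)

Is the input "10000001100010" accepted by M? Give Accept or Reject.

(s0, 10000001100010, #)
  ε-move, top #: go to s0, push Y# → (s0, 10000001100010, Y#)
  read 1, top Y: go to s3, push Y → (s3, 0000001100010, Y#)
  read 0, top Y: go to s0, push ε → (s0, 000001100010, #)
  ε-move, top #: go to s0, push Y# → (s0, 000001100010, Y#)
  read 0, top Y: go to s1, push X → (s1, 00001100010, X#)
  read 0, top X: go to s0, push ε → (s0, 0001100010, #)
  ε-move, top #: go to s0, push Y# → (s0, 0001100010, Y#)
  read 0, top Y: go to s1, push X → (s1, 001100010, X#)
  read 0, top X: go to s0, push ε → (s0, 01100010, #)
  ε-move, top #: go to s0, push Y# → (s0, 01100010, Y#)
  read 0, top Y: go to s1, push X → (s1, 1100010, X#)
No transition applies at (s1, 1100010, X#); input not fully consumed.

Reject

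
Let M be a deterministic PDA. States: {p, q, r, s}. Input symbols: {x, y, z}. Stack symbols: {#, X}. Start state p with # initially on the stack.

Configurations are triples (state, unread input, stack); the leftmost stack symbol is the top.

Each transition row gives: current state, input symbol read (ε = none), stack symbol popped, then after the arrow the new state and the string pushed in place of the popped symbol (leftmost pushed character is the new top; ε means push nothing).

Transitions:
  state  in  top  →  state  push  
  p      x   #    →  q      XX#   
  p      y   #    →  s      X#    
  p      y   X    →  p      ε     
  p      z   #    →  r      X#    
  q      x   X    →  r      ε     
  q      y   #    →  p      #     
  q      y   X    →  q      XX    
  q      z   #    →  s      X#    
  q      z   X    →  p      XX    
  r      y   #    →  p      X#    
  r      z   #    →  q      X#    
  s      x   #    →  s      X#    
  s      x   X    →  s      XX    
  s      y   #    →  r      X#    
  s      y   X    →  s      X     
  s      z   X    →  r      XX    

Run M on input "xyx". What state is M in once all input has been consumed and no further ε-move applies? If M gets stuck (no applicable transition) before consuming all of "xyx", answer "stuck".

(p, xyx, #) ⊢ (q, yx, XX#) ⊢ (q, x, XXX#) ⊢ (r, ε, XX#)
All input consumed; M is in state r.

r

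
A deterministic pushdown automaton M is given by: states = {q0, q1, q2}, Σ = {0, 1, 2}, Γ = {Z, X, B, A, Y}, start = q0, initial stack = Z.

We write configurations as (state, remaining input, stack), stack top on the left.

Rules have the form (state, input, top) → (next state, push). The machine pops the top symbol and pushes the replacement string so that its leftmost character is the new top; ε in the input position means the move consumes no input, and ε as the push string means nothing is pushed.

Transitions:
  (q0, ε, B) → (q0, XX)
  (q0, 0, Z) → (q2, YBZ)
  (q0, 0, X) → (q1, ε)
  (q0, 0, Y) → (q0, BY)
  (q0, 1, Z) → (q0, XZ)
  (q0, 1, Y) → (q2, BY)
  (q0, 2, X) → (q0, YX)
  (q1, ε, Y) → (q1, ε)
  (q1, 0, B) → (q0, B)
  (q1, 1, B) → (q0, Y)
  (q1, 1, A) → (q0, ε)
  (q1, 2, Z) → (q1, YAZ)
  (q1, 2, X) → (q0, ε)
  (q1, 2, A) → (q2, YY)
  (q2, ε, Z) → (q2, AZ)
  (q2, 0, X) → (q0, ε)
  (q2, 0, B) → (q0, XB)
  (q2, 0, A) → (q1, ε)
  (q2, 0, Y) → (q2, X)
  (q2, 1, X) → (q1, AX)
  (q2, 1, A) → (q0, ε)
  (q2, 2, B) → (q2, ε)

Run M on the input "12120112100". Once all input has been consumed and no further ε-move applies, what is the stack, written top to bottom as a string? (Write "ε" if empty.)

(q0, 12120112100, Z) ⊢ (q0, 2120112100, XZ) ⊢ (q0, 120112100, YXZ) ⊢ (q2, 20112100, BYXZ) ⊢ (q2, 0112100, YXZ) ⊢ (q2, 112100, XXZ) ⊢ (q1, 12100, AXXZ) ⊢ (q0, 2100, XXZ) ⊢ (q0, 100, YXXZ) ⊢ (q2, 00, BYXXZ) ⊢ (q0, 0, XBYXXZ) ⊢ (q1, ε, BYXXZ)
All input consumed in state q1 with stack BYXXZ.

BYXXZ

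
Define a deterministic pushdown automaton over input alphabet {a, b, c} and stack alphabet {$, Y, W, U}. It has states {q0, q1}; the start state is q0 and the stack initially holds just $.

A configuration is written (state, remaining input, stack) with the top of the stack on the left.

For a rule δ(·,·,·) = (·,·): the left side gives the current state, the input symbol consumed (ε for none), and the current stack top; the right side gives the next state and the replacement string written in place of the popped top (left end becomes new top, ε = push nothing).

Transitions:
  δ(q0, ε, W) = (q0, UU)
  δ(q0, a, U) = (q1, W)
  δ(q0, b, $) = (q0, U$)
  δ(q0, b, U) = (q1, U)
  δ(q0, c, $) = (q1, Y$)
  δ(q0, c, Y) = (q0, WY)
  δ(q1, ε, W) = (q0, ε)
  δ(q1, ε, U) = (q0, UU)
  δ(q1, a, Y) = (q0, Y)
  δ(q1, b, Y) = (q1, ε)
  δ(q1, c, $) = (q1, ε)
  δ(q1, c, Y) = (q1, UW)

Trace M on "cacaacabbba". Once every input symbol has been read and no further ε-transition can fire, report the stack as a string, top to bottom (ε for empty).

(q0, cacaacabbba, $)
  read c, top $: go to q1, push Y$ → (q1, acaacabbba, Y$)
  read a, top Y: go to q0, push Y → (q0, caacabbba, Y$)
  read c, top Y: go to q0, push WY → (q0, aacabbba, WY$)
  ε-move, top W: go to q0, push UU → (q0, aacabbba, UUY$)
  read a, top U: go to q1, push W → (q1, acabbba, WUY$)
  ε-move, top W: go to q0, push ε → (q0, acabbba, UY$)
  read a, top U: go to q1, push W → (q1, cabbba, WY$)
  ε-move, top W: go to q0, push ε → (q0, cabbba, Y$)
  read c, top Y: go to q0, push WY → (q0, abbba, WY$)
  ε-move, top W: go to q0, push UU → (q0, abbba, UUY$)
  read a, top U: go to q1, push W → (q1, bbba, WUY$)
  ε-move, top W: go to q0, push ε → (q0, bbba, UY$)
  read b, top U: go to q1, push U → (q1, bba, UY$)
  ε-move, top U: go to q0, push UU → (q0, bba, UUY$)
  read b, top U: go to q1, push U → (q1, ba, UUY$)
  ε-move, top U: go to q0, push UU → (q0, ba, UUUY$)
  read b, top U: go to q1, push U → (q1, a, UUUY$)
  ε-move, top U: go to q0, push UU → (q0, a, UUUUY$)
  read a, top U: go to q1, push W → (q1, ε, WUUUY$)
  ε-move, top W: go to q0, push ε → (q0, ε, UUUY$)
All input consumed in state q0 with stack UUUY$.

UUUY$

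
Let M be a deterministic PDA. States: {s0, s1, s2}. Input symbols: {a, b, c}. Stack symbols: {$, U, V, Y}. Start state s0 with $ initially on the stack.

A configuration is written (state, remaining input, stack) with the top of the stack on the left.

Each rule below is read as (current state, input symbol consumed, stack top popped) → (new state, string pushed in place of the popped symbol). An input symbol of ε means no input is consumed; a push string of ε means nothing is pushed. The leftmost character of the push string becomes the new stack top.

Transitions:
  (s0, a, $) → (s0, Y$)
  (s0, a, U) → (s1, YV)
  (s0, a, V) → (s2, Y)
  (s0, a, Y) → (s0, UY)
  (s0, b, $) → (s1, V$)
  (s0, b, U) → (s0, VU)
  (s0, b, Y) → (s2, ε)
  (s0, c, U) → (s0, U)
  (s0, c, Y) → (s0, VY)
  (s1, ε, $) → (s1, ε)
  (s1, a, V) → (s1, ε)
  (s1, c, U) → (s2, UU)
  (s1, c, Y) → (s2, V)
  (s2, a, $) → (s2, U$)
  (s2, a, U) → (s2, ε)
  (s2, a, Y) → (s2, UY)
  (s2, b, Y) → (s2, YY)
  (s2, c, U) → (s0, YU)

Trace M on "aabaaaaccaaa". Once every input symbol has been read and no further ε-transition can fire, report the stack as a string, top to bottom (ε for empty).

(s0, aabaaaaccaaa, $)
  read a, top $: go to s0, push Y$ → (s0, abaaaaccaaa, Y$)
  read a, top Y: go to s0, push UY → (s0, baaaaccaaa, UY$)
  read b, top U: go to s0, push VU → (s0, aaaaccaaa, VUY$)
  read a, top V: go to s2, push Y → (s2, aaaccaaa, YUY$)
  read a, top Y: go to s2, push UY → (s2, aaccaaa, UYUY$)
  read a, top U: go to s2, push ε → (s2, accaaa, YUY$)
  read a, top Y: go to s2, push UY → (s2, ccaaa, UYUY$)
  read c, top U: go to s0, push YU → (s0, caaa, YUYUY$)
  read c, top Y: go to s0, push VY → (s0, aaa, VYUYUY$)
  read a, top V: go to s2, push Y → (s2, aa, YYUYUY$)
  read a, top Y: go to s2, push UY → (s2, a, UYYUYUY$)
  read a, top U: go to s2, push ε → (s2, ε, YYUYUY$)
All input consumed in state s2 with stack YYUYUY$.

YYUYUY$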